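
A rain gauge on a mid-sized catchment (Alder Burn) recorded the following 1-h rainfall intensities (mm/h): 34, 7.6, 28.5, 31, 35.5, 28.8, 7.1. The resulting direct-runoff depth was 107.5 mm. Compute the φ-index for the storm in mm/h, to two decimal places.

φ ≈ 10.06 mm/h

Only the 5 blocks with intensity above φ contribute runoff: 34, 28.5, 31, 35.5, 28.8 mm/h.
Σ(I−φ)·Δt = d  ⇒  (34+28.5+31+35.5+28.8 − 5φ)·1 = 107.5
φ = (157.8 − 107.5/1) / 5 = 10.06 mm/h.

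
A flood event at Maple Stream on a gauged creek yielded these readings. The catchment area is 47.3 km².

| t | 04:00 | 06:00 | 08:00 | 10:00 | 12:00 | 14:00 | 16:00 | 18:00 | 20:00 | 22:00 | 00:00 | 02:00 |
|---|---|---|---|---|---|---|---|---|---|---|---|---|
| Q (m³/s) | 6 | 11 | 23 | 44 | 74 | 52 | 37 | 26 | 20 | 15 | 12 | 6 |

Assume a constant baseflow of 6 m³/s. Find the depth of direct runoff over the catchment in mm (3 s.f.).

d ≈ 38.7 mm

Direct runoff: 0.0, 5.0, 17.0, 38.0, 68.0, 46.0, 31.0, 20.0, 14.0, 9.0, 6.0, 0.0 m³/s; ΣQ_DR = 254.0 m³/s.
V = ΣQ_DR · Δt = 254.0 × 7200 s = 1.829 × 10^6 m³.
Over A = 47.3 km², depth = V / A = 38.7 mm.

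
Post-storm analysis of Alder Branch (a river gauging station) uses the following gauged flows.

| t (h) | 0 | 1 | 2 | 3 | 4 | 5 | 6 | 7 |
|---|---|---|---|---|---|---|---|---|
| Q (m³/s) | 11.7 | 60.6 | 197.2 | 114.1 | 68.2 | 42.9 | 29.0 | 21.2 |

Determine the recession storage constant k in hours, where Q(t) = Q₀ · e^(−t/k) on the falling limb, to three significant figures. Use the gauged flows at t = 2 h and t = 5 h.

On the falling limb, Q drops from 197.2 to 42.9 m³/s between t = 2 h and t = 5 h (Δt = 3 h).
k = −Δt / ln(Q₂/Q₁) = −3 / ln(42.9/197.2) = 1.97 h.

k ≈ 1.97 h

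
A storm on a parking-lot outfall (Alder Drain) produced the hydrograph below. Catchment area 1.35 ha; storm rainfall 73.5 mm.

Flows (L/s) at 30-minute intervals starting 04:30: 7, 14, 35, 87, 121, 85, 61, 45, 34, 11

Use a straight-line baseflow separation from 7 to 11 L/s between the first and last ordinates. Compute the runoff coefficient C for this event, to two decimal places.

ΣQ_DR = 410.0 L/s; V = ΣQ_DR·Δt = 7.380 × 10^5 L.
Runoff depth d = V / A = 54.67 mm.
C = d / P = 54.67 / 73.5 = 0.74.

C ≈ 0.74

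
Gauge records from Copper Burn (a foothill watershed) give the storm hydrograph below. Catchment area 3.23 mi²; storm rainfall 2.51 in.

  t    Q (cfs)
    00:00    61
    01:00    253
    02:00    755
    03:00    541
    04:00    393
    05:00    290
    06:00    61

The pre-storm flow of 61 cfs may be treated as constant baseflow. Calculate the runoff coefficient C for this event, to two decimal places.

C ≈ 0.37

ΣQ_DR = 1927 cfs; V = ΣQ_DR·Δt = 6.937 × 10^6 ft³.
Runoff depth d = V / A = 0.9245 in.
C = d / P = 0.9245 / 2.51 = 0.37.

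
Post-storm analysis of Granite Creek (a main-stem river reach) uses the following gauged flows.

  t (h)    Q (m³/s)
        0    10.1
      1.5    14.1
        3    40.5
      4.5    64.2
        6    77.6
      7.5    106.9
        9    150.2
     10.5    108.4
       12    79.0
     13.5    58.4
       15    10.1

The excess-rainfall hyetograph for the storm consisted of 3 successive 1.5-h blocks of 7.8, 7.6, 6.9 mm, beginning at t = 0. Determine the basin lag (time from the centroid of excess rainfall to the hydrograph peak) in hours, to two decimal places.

t_L ≈ 6.81 h

Centroid of excess rainfall: t_c = Σ P_i·t̄_i / ΣP_i = 2.1895 h (block centres at 0.75, 2.25, 3.75 h).
Hydrograph peak occurs at t = 9 h, so basin lag t_L = 9 − 2.1895 = 6.81 h.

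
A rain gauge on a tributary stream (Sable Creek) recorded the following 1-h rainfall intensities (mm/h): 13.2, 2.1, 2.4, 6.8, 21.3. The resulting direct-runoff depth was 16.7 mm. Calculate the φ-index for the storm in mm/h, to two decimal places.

φ ≈ 8.90 mm/h

Only the 2 blocks with intensity above φ contribute runoff: 13.2, 21.3 mm/h.
Σ(I−φ)·Δt = d  ⇒  (13.2+21.3 − 2φ)·1 = 16.7
φ = (34.50 − 16.7/1) / 2 = 8.90 mm/h.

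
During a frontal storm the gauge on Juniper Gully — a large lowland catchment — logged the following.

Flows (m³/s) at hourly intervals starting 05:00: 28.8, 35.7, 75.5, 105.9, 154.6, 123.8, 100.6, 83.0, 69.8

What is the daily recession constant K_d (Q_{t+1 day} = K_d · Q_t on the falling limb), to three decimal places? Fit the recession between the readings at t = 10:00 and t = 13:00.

K_d ≈ 0.010

Between t = 10:00 and t = 13:00 the flow falls from 123.8 to 69.8 m³/s over 3×1 h = 3 h.
Per-interval ratio K = (69.8/123.8)^(1/3) = 0.8261; K_d = K^(24/1) = 0.010.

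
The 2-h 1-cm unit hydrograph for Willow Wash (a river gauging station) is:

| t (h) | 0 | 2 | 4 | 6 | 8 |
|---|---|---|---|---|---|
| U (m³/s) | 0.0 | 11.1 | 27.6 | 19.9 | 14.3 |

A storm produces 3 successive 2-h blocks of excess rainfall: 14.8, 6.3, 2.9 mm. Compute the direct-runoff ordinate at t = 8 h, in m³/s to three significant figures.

By discrete convolution, Q_j = Σ (P_i / 10 mm) · U_{j−i}.
At t = 8 h (j=4): Q = (14.8/10)·14.3 + (6.3/10)·19.9 + (2.9/10)·27.6 = 41.7 m³/s.

Q ≈ 41.7 m³/s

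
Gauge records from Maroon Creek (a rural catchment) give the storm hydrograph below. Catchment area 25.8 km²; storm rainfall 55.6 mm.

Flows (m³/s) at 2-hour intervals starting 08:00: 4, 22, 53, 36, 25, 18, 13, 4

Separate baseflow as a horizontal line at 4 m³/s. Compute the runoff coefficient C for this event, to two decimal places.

ΣQ_DR = 143.0 m³/s; V = ΣQ_DR·Δt = 1.030 × 10^6 m³.
Runoff depth d = V / A = 39.91 mm.
C = d / P = 39.91 / 55.6 = 0.72.

C ≈ 0.72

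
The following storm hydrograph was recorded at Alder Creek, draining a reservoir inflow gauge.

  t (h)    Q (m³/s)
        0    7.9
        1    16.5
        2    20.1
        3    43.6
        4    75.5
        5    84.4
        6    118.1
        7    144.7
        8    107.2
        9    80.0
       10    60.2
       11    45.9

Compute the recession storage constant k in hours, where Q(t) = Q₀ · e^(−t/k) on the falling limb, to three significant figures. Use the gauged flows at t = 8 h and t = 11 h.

k ≈ 3.54 h

On the falling limb, Q drops from 107.2 to 45.9 m³/s between t = 8 h and t = 11 h (Δt = 3 h).
k = −Δt / ln(Q₂/Q₁) = −3 / ln(45.9/107.2) = 3.54 h.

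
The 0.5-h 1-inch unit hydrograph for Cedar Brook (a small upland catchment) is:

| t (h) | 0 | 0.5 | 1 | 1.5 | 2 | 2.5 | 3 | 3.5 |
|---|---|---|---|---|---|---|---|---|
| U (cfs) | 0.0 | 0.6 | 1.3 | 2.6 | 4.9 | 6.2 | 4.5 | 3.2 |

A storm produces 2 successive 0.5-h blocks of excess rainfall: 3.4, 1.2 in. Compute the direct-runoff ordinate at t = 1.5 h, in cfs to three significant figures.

By discrete convolution, Q_j = Σ (P_i / 1 in) · U_{j−i}.
At t = 1.5 h (j=3): Q = (3.4/1)·2.6 + (1.2/1)·1.3 = 10.4 cfs.

Q ≈ 10.4 cfs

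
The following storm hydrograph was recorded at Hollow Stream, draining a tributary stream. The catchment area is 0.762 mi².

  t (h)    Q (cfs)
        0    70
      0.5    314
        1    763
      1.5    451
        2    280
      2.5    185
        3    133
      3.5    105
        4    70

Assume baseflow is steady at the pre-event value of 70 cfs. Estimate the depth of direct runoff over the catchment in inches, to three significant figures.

d ≈ 1.77 in

Direct runoff: 0.0, 244.0, 693.0, 381.0, 210.0, 115.0, 63.0, 35.0, 0.0 cfs; ΣQ_DR = 1741 cfs.
V = ΣQ_DR · Δt = 1741 × 1800 s = 3.134 × 10^6 ft³.
Over A = 0.762 mi², depth = V / A = 1.77 in.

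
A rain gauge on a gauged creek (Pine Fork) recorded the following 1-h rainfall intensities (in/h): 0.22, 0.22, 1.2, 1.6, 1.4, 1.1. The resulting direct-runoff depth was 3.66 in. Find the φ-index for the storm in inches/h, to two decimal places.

φ ≈ 0.41 in/h

Only the 4 blocks with intensity above φ contribute runoff: 1.2, 1.6, 1.4, 1.1 in/h.
Σ(I−φ)·Δt = d  ⇒  (1.2+1.6+1.4+1.1 − 4φ)·1 = 3.66
φ = (5.300 − 3.66/1) / 4 = 0.41 in/h.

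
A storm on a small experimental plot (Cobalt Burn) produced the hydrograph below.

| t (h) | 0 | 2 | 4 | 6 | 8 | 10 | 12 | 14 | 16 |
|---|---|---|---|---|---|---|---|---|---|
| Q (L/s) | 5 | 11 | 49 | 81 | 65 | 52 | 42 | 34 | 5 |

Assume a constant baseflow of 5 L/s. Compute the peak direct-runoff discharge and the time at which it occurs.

Q_p = 76.0 L/s at t = 6 h

Subtracting baseflow gives direct-runoff ordinates: 0.0, 6.0, 44.0, 76.0, 60.0, 47.0, 37.0, 29.0, 0.0 L/s.
The maximum is 76.0 L/s, occurring at the reading for t = 6 h.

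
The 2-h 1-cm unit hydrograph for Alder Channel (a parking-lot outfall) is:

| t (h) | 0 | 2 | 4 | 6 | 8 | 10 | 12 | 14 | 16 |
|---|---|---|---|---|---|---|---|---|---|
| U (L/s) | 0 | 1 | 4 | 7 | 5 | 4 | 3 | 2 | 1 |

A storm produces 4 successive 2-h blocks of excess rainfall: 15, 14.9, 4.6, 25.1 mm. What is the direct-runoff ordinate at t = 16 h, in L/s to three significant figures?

By discrete convolution, Q_j = Σ (P_i / 10 mm) · U_{j−i}.
At t = 16 h (j=8): Q = (15/10)·1 + (14.9/10)·2 + (4.6/10)·3 + (25.1/10)·4 = 15.9 L/s.

Q ≈ 15.9 L/s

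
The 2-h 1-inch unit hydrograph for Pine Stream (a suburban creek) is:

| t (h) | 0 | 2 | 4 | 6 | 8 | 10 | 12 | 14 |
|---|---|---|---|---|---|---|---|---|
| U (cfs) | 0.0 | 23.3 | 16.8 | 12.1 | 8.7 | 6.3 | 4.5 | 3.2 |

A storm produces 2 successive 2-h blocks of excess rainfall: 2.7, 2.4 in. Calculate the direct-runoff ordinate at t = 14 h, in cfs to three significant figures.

By discrete convolution, Q_j = Σ (P_i / 1 in) · U_{j−i}.
At t = 14 h (j=7): Q = (2.7/1)·3.2 + (2.4/1)·4.5 = 19.4 cfs.

Q ≈ 19.4 cfs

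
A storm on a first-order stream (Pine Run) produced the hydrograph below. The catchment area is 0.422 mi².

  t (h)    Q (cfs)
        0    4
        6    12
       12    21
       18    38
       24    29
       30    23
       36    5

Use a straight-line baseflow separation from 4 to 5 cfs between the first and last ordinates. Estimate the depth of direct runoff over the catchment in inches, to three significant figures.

d ≈ 2.21 in

Direct runoff: 0.00, 7.83, 16.67, 33.50, 24.33, 18.17, 0.00 cfs; ΣQ_DR = 100.5 cfs.
V = ΣQ_DR · Δt = 100.5 × 21600 s = 2.171 × 10^6 ft³.
Over A = 0.422 mi², depth = V / A = 2.21 in.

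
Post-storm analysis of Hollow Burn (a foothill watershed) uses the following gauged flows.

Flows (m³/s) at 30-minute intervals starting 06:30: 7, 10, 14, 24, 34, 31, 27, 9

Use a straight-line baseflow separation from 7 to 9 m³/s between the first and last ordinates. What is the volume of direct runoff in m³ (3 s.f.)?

V ≈ 1.66 × 10^5 m³

Direct-runoff ordinates (Q − Q_b): 0.00, 2.71, 6.43, 16.14, 25.86, 22.57, 18.29, 0.00 m³/s.
ΣQ_DR = 92.00 m³/s.
With Δt = 0.5 h = 1800 s, V = ΣQ_DR · Δt = 92.00 × 1800 = 1.66 × 10^5 m³.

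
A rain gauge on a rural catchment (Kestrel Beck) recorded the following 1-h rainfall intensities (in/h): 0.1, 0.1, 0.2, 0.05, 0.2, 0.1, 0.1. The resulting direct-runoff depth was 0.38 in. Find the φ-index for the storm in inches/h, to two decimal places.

Only the 6 blocks with intensity above φ contribute runoff: 0.1, 0.1, 0.2, 0.2, 0.1, 0.1 in/h.
Σ(I−φ)·Δt = d  ⇒  (0.1+0.1+0.2+0.2+0.1+0.1 − 6φ)·1 = 0.38
φ = (0.8000 − 0.38/1) / 6 = 0.07 in/h.

φ ≈ 0.07 in/h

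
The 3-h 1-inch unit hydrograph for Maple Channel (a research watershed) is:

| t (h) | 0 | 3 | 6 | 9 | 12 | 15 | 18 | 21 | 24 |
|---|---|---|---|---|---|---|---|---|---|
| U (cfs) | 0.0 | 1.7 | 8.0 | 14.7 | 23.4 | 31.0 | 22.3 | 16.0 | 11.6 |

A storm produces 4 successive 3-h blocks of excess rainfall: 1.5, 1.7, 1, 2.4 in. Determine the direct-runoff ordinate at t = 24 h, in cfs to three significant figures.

Q ≈ 141 cfs

By discrete convolution, Q_j = Σ (P_i / 1 in) · U_{j−i}.
At t = 24 h (j=8): Q = (1.5/1)·11.6 + (1.7/1)·16.0 + (1/1)·22.3 + (2.4/1)·31.0 = 141 cfs.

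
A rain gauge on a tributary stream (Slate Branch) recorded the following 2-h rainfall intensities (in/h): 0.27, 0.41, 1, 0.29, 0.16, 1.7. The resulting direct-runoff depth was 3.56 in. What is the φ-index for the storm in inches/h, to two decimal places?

φ ≈ 0.46 in/h

Only the 2 blocks with intensity above φ contribute runoff: 1, 1.7 in/h.
Σ(I−φ)·Δt = d  ⇒  (1+1.7 − 2φ)·2 = 3.56
φ = (2.700 − 3.56/2) / 2 = 0.46 in/h.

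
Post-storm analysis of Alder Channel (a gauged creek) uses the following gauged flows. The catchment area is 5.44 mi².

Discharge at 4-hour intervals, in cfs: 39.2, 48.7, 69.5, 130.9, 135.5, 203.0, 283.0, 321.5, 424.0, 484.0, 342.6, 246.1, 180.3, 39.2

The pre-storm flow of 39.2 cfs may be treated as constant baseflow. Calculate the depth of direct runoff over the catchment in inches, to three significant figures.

Direct runoff: 0.0, 9.5, 30.3, 91.7, 96.3, 163.8, 243.8, 282.3, 384.8, 444.8, 303.4, 206.9, 141.1, 0.0 cfs; ΣQ_DR = 2399 cfs.
V = ΣQ_DR · Δt = 2399 × 14400 s = 3.454 × 10^7 ft³.
Over A = 5.44 mi², depth = V / A = 2.73 in.

d ≈ 2.73 in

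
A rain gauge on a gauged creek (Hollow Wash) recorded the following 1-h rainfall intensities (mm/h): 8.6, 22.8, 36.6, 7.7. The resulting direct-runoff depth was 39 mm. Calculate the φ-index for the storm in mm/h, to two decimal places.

Only the 2 blocks with intensity above φ contribute runoff: 22.8, 36.6 mm/h.
Σ(I−φ)·Δt = d  ⇒  (22.8+36.6 − 2φ)·1 = 39
φ = (59.40 − 39/1) / 2 = 10.20 mm/h.

φ ≈ 10.20 mm/h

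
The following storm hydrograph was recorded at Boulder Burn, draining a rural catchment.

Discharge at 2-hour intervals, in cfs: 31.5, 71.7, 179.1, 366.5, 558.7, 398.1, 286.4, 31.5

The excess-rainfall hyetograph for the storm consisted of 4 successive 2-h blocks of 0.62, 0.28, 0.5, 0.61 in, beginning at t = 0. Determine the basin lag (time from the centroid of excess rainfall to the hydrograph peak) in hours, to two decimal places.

Centroid of excess rainfall: t_c = Σ P_i·t̄_i / ΣP_i = 4.0945 h (block centres at 1, 3, 5, 7 h).
Hydrograph peak occurs at t = 8 h, so basin lag t_L = 8 − 4.0945 = 3.91 h.

t_L ≈ 3.91 h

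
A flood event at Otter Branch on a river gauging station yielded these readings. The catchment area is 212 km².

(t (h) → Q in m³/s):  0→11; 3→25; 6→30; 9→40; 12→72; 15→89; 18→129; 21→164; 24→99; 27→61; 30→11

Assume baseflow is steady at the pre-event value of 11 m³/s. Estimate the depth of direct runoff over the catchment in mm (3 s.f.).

d ≈ 31.1 mm

Direct runoff: 0.0, 14.0, 19.0, 29.0, 61.0, 78.0, 118.0, 153.0, 88.0, 50.0, 0.0 m³/s; ΣQ_DR = 610.0 m³/s.
V = ΣQ_DR · Δt = 610.0 × 10800 s = 6.588 × 10^6 m³.
Over A = 212 km², depth = V / A = 31.1 mm.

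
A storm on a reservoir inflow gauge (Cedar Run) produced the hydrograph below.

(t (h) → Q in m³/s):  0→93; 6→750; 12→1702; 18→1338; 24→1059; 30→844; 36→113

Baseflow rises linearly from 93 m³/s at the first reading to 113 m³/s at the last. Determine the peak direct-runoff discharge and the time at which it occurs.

Subtracting baseflow gives direct-runoff ordinates: 0.00, 653.67, 1602.33, 1235.00, 952.67, 734.33, 0.00 m³/s.
The maximum is 1602.33 m³/s, occurring at the reading for t = 12 h.

Q_p = 1602.33 m³/s at t = 12 h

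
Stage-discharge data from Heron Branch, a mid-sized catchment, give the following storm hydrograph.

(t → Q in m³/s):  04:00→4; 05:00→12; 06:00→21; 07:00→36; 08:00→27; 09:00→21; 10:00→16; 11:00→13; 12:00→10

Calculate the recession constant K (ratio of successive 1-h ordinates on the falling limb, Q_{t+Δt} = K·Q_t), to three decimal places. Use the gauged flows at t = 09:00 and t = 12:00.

K ≈ 0.781

Using the recession-limb readings at t = 09:00 and t = 12:00: Q falls from 21 to 10 m³/s over 3 intervals.
K = (Q₂/Q₁)^(1/3) = (10/21)^(1/3) = 0.781.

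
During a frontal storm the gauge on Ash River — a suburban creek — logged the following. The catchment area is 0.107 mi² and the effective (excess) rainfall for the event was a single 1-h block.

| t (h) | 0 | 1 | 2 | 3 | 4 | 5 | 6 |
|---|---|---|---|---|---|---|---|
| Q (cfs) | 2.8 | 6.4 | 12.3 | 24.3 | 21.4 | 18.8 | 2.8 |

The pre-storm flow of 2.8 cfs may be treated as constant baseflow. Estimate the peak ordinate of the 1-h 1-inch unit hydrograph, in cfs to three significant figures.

U_p ≈ 21.5 cfs

Direct runoff: 0.0, 3.6, 9.5, 21.5, 18.6, 16.0, 0.0 cfs; ΣQ_DR = 69.20 cfs, peak = 21.5 cfs.
Runoff depth d = ΣQ_DR·Δt / A = 69.20 × 3600 / (0.107 mi²) = 1.002 in.
The 1-inch UH is the DRH scaled by (1 in)/d, so U_p = 21.5 × 1/1.002 = 21.5 cfs.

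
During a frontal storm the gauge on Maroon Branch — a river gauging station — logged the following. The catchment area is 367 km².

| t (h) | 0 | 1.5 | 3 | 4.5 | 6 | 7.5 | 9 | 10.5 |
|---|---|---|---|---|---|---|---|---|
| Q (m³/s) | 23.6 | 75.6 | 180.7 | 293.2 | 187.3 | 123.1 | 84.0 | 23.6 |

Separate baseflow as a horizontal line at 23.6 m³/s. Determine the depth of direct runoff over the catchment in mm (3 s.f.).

d ≈ 11.8 mm

Direct runoff: 0.0, 52.0, 157.1, 269.6, 163.7, 99.5, 60.4, 0.0 m³/s; ΣQ_DR = 802.3 m³/s.
V = ΣQ_DR · Δt = 802.3 × 5400 s = 4.332 × 10^6 m³.
Over A = 367 km², depth = V / A = 11.8 mm.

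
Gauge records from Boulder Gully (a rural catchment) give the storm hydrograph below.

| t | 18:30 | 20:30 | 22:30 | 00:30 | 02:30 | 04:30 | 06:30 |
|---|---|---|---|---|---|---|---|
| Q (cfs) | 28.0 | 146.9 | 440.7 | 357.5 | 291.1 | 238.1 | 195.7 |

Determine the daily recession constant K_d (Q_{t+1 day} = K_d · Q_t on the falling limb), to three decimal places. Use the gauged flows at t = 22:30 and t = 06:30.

K_d ≈ 0.088

Between t = 22:30 and t = 06:30 the flow falls from 440.7 to 195.7 cfs over 4×2 h = 8 h.
Per-interval ratio K = (195.7/440.7)^(1/4) = 0.8163; K_d = K^(24/2) = 0.088.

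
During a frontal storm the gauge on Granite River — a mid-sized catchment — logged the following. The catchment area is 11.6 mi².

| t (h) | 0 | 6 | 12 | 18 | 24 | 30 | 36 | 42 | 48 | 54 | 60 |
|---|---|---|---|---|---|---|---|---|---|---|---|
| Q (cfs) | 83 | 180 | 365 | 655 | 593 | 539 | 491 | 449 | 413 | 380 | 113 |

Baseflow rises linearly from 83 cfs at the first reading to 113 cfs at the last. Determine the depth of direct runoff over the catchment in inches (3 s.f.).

d ≈ 2.55 in

Direct runoff: 0.00, 94.00, 276.00, 563.00, 498.00, 441.00, 390.00, 345.00, 306.00, 270.00, 0.00 cfs; ΣQ_DR = 3183 cfs.
V = ΣQ_DR · Δt = 3183 × 21600 s = 6.875 × 10^7 ft³.
Over A = 11.6 mi², depth = V / A = 2.55 in.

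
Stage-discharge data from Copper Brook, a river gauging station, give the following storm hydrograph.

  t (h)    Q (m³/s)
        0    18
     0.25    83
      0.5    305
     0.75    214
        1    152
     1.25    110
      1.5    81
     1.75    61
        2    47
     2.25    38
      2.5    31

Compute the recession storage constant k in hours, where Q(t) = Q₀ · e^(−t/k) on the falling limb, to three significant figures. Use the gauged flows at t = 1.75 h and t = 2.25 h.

k ≈ 1.06 h

On the falling limb, Q drops from 61 to 38 m³/s between t = 1.75 h and t = 2.25 h (Δt = 0.5 h).
k = −Δt / ln(Q₂/Q₁) = −0.5 / ln(38/61) = 1.06 h.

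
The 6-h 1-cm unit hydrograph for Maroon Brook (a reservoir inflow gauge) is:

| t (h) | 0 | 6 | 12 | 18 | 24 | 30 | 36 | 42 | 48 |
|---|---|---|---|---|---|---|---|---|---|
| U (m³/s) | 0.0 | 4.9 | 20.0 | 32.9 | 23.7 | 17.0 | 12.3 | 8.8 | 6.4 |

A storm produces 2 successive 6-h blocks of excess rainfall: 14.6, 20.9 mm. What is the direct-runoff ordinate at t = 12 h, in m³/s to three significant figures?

Q ≈ 39.4 m³/s

By discrete convolution, Q_j = Σ (P_i / 10 mm) · U_{j−i}.
At t = 12 h (j=2): Q = (14.6/10)·20.0 + (20.9/10)·4.9 = 39.4 m³/s.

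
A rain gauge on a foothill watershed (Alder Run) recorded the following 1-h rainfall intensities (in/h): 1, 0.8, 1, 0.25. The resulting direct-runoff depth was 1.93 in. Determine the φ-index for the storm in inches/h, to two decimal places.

φ ≈ 0.29 in/h

Only the 3 blocks with intensity above φ contribute runoff: 1, 0.8, 1 in/h.
Σ(I−φ)·Δt = d  ⇒  (1+0.8+1 − 3φ)·1 = 1.93
φ = (2.800 − 1.93/1) / 3 = 0.29 in/h.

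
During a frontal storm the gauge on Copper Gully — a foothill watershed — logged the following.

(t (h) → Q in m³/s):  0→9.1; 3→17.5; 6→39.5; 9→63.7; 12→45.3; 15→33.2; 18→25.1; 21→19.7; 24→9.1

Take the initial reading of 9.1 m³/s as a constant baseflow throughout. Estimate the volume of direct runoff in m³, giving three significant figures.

Direct-runoff ordinates (Q − Q_b): 0.0, 8.4, 30.4, 54.6, 36.2, 24.1, 16.0, 10.6, 0.0 m³/s.
ΣQ_DR = 180.3 m³/s.
With Δt = 3 h = 10800 s, V = ΣQ_DR · Δt = 180.3 × 10800 = 1.95 × 10^6 m³.

V ≈ 1.95 × 10^6 m³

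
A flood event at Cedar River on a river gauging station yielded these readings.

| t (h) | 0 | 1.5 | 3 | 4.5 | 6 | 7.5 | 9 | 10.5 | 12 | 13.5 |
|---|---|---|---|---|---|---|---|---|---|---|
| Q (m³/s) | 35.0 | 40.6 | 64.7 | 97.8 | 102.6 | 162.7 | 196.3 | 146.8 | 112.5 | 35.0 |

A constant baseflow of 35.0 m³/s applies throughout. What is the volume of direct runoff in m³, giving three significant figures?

V ≈ 3.48 × 10^6 m³

Direct-runoff ordinates (Q − Q_b): 0.0, 5.6, 29.7, 62.8, 67.6, 127.7, 161.3, 111.8, 77.5, 0.0 m³/s.
ΣQ_DR = 644.0 m³/s.
With Δt = 1.5 h = 5400 s, V = ΣQ_DR · Δt = 644.0 × 5400 = 3.48 × 10^6 m³.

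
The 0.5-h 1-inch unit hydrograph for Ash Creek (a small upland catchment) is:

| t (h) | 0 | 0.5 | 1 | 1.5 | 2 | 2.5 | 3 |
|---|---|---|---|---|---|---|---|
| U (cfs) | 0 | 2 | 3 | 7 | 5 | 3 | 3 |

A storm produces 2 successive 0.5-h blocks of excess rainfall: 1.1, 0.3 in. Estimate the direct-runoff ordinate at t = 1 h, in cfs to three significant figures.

Q ≈ 3.90 cfs

By discrete convolution, Q_j = Σ (P_i / 1 in) · U_{j−i}.
At t = 1 h (j=2): Q = (1.1/1)·3 + (0.3/1)·2 = 3.90 cfs.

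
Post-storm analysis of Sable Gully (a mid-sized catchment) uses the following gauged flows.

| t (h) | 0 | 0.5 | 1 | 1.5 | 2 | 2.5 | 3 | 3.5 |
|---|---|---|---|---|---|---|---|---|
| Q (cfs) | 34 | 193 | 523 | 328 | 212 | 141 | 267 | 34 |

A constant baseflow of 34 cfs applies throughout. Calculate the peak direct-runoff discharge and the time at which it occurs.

Q_p = 489.0 cfs at t = 1 h

Subtracting baseflow gives direct-runoff ordinates: 0.0, 159.0, 489.0, 294.0, 178.0, 107.0, 233.0, 0.0 cfs.
The maximum is 489.0 cfs, occurring at the reading for t = 1 h.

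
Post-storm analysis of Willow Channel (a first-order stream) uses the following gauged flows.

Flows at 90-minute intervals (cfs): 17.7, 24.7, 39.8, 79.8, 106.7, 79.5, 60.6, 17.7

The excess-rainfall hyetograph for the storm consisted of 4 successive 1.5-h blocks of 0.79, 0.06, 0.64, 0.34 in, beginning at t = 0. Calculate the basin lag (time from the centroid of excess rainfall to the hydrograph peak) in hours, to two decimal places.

Centroid of excess rainfall: t_c = Σ P_i·t̄_i / ΣP_i = 2.6844 h (block centres at 0.75, 2.25, 3.75, 5.25 h).
Hydrograph peak occurs at t = 6 h, so basin lag t_L = 6 − 2.6844 = 3.32 h.

t_L ≈ 3.32 h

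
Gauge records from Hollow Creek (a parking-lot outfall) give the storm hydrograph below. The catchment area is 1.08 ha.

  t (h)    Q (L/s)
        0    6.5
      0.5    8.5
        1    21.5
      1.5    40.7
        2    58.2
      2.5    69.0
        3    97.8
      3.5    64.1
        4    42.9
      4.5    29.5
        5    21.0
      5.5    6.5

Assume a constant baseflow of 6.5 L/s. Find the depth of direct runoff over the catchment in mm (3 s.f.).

d ≈ 64.7 mm

Direct runoff: 0.0, 2.0, 15.0, 34.2, 51.7, 62.5, 91.3, 57.6, 36.4, 23.0, 14.5, 0.0 L/s; ΣQ_DR = 388.2 L/s.
V = ΣQ_DR · Δt = 388.2 × 1800 s = 6.988 × 10^5 L.
Over A = 1.08 ha, depth = V / A = 64.7 mm.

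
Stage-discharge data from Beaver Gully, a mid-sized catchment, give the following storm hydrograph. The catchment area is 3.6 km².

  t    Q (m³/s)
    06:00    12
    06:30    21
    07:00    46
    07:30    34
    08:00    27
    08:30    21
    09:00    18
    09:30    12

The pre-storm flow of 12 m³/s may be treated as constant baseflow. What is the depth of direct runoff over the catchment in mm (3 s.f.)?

d ≈ 47.5 mm

Direct runoff: 0.0, 9.0, 34.0, 22.0, 15.0, 9.0, 6.0, 0.0 m³/s; ΣQ_DR = 95.00 m³/s.
V = ΣQ_DR · Δt = 95.00 × 1800 s = 1.710 × 10^5 m³.
Over A = 3.6 km², depth = V / A = 47.5 mm.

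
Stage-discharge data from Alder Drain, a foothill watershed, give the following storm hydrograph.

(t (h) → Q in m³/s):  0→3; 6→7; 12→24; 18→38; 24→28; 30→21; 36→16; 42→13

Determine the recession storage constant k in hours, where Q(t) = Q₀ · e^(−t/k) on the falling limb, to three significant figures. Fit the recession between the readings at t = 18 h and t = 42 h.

k ≈ 22.4 h

On the falling limb, Q drops from 38 to 13 m³/s between t = 18 h and t = 42 h (Δt = 24 h).
k = −Δt / ln(Q₂/Q₁) = −24 / ln(13/38) = 22.4 h.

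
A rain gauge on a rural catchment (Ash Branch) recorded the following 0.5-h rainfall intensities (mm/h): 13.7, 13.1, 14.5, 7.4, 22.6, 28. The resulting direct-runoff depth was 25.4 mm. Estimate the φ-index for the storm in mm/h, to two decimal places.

φ ≈ 8.22 mm/h

Only the 5 blocks with intensity above φ contribute runoff: 13.7, 13.1, 14.5, 22.6, 28 mm/h.
Σ(I−φ)·Δt = d  ⇒  (13.7+13.1+14.5+22.6+28 − 5φ)·0.5 = 25.4
φ = (91.90 − 25.4/0.5) / 5 = 8.22 mm/h.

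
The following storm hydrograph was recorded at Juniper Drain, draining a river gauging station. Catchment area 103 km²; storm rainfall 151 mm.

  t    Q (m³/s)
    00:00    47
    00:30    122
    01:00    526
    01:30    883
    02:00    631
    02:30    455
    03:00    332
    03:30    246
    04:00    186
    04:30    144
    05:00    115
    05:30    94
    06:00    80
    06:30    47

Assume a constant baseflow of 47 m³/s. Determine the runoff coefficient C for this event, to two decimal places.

ΣQ_DR = 3250 m³/s; V = ΣQ_DR·Δt = 5.850 × 10^6 m³.
Runoff depth d = V / A = 56.80 mm.
C = d / P = 56.80 / 151 = 0.38.

C ≈ 0.38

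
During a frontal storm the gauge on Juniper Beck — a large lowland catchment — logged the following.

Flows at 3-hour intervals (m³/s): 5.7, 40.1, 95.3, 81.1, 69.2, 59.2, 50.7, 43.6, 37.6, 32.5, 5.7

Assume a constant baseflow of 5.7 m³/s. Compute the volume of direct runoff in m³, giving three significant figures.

Direct-runoff ordinates (Q − Q_b): 0.0, 34.4, 89.6, 75.4, 63.5, 53.5, 45.0, 37.9, 31.9, 26.8, 0.0 m³/s.
ΣQ_DR = 458.0 m³/s.
With Δt = 3 h = 10800 s, V = ΣQ_DR · Δt = 458.0 × 10800 = 4.95 × 10^6 m³.

V ≈ 4.95 × 10^6 m³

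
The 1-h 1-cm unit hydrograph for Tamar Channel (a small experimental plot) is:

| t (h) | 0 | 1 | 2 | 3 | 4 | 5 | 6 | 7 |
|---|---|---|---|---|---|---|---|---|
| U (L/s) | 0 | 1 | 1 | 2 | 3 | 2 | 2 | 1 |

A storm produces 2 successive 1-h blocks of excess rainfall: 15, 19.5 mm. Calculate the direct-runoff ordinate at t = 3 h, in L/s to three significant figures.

Q ≈ 4.95 L/s

By discrete convolution, Q_j = Σ (P_i / 10 mm) · U_{j−i}.
At t = 3 h (j=3): Q = (15/10)·2 + (19.5/10)·1 = 4.95 L/s.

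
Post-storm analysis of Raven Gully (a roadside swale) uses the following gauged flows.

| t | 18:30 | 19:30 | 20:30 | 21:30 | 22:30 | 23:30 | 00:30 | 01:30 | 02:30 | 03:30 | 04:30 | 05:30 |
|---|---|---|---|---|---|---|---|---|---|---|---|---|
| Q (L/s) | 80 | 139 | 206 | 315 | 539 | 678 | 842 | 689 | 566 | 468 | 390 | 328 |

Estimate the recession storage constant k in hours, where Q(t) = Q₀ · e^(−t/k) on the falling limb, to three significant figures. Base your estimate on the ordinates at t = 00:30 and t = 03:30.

k ≈ 5.11 h

On the falling limb, Q drops from 842 to 468 L/s between t = 00:30 and t = 03:30 (Δt = 3 h).
k = −Δt / ln(Q₂/Q₁) = −3 / ln(468/842) = 5.11 h.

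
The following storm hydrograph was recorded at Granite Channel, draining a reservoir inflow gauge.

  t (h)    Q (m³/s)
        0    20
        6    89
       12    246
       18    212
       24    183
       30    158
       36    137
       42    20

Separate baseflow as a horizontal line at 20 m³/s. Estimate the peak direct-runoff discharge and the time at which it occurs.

Subtracting baseflow gives direct-runoff ordinates: 0.0, 69.0, 226.0, 192.0, 163.0, 138.0, 117.0, 0.0 m³/s.
The maximum is 226.0 m³/s, occurring at the reading for t = 12 h.

Q_p = 226.0 m³/s at t = 12 h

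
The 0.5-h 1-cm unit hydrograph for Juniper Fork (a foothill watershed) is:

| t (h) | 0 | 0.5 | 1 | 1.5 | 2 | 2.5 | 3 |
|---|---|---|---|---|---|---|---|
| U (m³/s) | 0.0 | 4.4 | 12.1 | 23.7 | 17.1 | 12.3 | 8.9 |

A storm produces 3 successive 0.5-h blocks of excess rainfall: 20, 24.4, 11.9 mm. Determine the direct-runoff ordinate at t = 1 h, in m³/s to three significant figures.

Q ≈ 34.9 m³/s

By discrete convolution, Q_j = Σ (P_i / 10 mm) · U_{j−i}.
At t = 1 h (j=2): Q = (20/10)·12.1 + (24.4/10)·4.4 + (11.9/10)·0.0 = 34.9 m³/s.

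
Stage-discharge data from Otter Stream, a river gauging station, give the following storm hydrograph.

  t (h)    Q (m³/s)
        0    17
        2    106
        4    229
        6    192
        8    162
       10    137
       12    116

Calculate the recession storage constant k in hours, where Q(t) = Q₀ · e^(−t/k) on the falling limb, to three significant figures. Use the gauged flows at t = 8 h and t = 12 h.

On the falling limb, Q drops from 162 to 116 m³/s between t = 8 h and t = 12 h (Δt = 4 h).
k = −Δt / ln(Q₂/Q₁) = −4 / ln(116/162) = 12.0 h.

k ≈ 12.0 h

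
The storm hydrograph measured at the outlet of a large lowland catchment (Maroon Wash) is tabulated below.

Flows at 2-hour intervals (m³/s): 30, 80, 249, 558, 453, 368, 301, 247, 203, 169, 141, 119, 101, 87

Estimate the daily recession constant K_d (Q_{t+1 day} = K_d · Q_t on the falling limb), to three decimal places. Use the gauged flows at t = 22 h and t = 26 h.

K_d ≈ 0.153

Between t = 22 h and t = 26 h the flow falls from 119 to 87 m³/s over 2×2 h = 4 h.
Per-interval ratio K = (87/119)^(1/2) = 0.8550; K_d = K^(24/2) = 0.153.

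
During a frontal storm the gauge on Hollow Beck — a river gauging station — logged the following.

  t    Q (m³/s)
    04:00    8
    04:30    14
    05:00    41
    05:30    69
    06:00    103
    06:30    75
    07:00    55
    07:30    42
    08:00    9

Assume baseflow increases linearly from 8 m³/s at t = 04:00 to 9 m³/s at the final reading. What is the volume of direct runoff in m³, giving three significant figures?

Direct-runoff ordinates (Q − Q_b): 0.00, 5.88, 32.75, 60.62, 94.50, 66.38, 46.25, 33.12, 0.00 m³/s.
ΣQ_DR = 339.5 m³/s.
With Δt = 0.5 h = 1800 s, V = ΣQ_DR · Δt = 339.5 × 1800 = 6.11 × 10^5 m³.

V ≈ 6.11 × 10^5 m³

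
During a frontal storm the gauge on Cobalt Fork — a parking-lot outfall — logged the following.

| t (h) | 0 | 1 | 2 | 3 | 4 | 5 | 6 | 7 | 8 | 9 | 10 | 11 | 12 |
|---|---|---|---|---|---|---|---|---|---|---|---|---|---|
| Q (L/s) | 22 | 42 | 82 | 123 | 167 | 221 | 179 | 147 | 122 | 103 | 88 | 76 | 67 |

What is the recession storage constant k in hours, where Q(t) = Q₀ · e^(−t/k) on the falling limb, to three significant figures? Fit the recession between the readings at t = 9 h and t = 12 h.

k ≈ 6.98 h

On the falling limb, Q drops from 103 to 67 L/s between t = 9 h and t = 12 h (Δt = 3 h).
k = −Δt / ln(Q₂/Q₁) = −3 / ln(67/103) = 6.98 h.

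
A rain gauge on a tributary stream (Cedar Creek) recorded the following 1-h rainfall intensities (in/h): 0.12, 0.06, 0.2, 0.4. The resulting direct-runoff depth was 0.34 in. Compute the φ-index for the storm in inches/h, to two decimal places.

φ ≈ 0.13 in/h

Only the 2 blocks with intensity above φ contribute runoff: 0.2, 0.4 in/h.
Σ(I−φ)·Δt = d  ⇒  (0.2+0.4 − 2φ)·1 = 0.34
φ = (0.6000 − 0.34/1) / 2 = 0.13 in/h.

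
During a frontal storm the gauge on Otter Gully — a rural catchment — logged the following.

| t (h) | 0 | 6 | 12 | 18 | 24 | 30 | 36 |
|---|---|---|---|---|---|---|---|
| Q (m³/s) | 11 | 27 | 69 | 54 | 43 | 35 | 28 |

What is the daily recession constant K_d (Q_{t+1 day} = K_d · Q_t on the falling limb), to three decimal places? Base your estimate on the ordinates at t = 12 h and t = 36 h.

K_d ≈ 0.406

Between t = 12 h and t = 36 h the flow falls from 69 to 28 m³/s over 4×6 h = 24 h.
Per-interval ratio K = (28/69)^(1/4) = 0.7981; K_d = K^(24/6) = 0.406.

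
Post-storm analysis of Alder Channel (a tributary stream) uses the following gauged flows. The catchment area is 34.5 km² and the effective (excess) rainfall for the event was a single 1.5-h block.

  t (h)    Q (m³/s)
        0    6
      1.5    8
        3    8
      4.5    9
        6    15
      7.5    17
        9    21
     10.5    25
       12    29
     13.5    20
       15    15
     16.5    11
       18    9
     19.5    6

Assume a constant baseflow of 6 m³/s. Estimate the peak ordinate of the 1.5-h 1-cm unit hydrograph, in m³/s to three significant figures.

Direct runoff: 0.0, 2.0, 2.0, 3.0, 9.0, 11.0, 15.0, 19.0, 23.0, 14.0, 9.0, 5.0, 3.0, 0.0 m³/s; ΣQ_DR = 115.0 m³/s, peak = 23.0 m³/s.
Runoff depth d = ΣQ_DR·Δt / A = 115.0 × 5400 / (34.5 km²) = 18.00 mm.
The 1-cm UH is the DRH scaled by (10 mm)/d, so U_p = 23.0 × 10/18.00 = 12.8 m³/s.

U_p ≈ 12.8 m³/s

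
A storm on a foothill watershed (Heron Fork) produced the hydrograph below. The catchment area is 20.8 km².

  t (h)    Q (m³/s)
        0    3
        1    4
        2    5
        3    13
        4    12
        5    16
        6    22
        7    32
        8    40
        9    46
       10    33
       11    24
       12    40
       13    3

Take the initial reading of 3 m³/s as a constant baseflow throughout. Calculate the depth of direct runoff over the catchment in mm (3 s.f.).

d ≈ 43.4 mm

Direct runoff: 0.0, 1.0, 2.0, 10.0, 9.0, 13.0, 19.0, 29.0, 37.0, 43.0, 30.0, 21.0, 37.0, 0.0 m³/s; ΣQ_DR = 251.0 m³/s.
V = ΣQ_DR · Δt = 251.0 × 3600 s = 9.036 × 10^5 m³.
Over A = 20.8 km², depth = V / A = 43.4 mm.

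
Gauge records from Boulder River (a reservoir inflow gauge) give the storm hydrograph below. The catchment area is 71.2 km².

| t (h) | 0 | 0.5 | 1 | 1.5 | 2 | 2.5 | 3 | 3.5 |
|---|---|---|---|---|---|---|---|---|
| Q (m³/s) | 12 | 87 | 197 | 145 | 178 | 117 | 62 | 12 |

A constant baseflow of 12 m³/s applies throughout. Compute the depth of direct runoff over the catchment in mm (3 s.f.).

Direct runoff: 0.0, 75.0, 185.0, 133.0, 166.0, 105.0, 50.0, 0.0 m³/s; ΣQ_DR = 714.0 m³/s.
V = ΣQ_DR · Δt = 714.0 × 1800 s = 1.285 × 10^6 m³.
Over A = 71.2 km², depth = V / A = 18.1 mm.

d ≈ 18.1 mm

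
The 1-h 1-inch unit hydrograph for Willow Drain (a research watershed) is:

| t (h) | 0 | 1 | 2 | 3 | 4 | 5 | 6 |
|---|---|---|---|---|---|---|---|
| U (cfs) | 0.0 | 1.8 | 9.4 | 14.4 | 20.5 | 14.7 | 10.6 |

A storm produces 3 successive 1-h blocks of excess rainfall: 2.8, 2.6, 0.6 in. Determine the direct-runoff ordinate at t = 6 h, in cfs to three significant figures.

Q ≈ 80.2 cfs

By discrete convolution, Q_j = Σ (P_i / 1 in) · U_{j−i}.
At t = 6 h (j=6): Q = (2.8/1)·10.6 + (2.6/1)·14.7 + (0.6/1)·20.5 = 80.2 cfs.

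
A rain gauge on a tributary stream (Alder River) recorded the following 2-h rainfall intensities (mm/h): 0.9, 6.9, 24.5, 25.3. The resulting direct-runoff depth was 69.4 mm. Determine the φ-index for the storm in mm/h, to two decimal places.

Only the 2 blocks with intensity above φ contribute runoff: 24.5, 25.3 mm/h.
Σ(I−φ)·Δt = d  ⇒  (24.5+25.3 − 2φ)·2 = 69.4
φ = (49.80 − 69.4/2) / 2 = 7.55 mm/h.

φ ≈ 7.55 mm/h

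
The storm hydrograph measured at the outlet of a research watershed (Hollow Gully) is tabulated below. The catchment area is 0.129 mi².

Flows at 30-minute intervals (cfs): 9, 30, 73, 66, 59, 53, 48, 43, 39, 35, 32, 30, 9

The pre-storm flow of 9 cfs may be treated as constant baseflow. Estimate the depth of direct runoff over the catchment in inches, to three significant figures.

d ≈ 2.46 in

Direct runoff: 0.0, 21.0, 64.0, 57.0, 50.0, 44.0, 39.0, 34.0, 30.0, 26.0, 23.0, 21.0, 0.0 cfs; ΣQ_DR = 409.0 cfs.
V = ΣQ_DR · Δt = 409.0 × 1800 s = 7.362 × 10^5 ft³.
Over A = 0.129 mi², depth = V / A = 2.46 in.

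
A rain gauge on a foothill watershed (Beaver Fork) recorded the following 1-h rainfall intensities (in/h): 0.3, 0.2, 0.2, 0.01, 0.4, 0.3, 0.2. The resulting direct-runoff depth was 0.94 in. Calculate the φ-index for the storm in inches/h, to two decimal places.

Only the 6 blocks with intensity above φ contribute runoff: 0.3, 0.2, 0.2, 0.4, 0.3, 0.2 in/h.
Σ(I−φ)·Δt = d  ⇒  (0.3+0.2+0.2+0.4+0.3+0.2 − 6φ)·1 = 0.94
φ = (1.600 − 0.94/1) / 6 = 0.11 in/h.

φ ≈ 0.11 in/h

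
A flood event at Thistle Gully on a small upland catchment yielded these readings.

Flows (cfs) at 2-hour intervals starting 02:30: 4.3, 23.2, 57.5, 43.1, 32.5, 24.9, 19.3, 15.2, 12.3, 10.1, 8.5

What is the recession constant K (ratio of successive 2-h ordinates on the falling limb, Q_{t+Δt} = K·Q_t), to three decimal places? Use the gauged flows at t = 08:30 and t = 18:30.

K ≈ 0.778

Using the recession-limb readings at t = 08:30 and t = 18:30: Q falls from 43.1 to 12.3 cfs over 5 intervals.
K = (Q₂/Q₁)^(1/5) = (12.3/43.1)^(1/5) = 0.778.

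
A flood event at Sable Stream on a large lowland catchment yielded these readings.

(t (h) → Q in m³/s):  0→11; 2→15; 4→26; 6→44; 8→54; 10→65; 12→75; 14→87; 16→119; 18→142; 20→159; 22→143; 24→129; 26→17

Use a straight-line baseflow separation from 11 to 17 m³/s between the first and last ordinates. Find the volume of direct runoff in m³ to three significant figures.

Direct-runoff ordinates (Q − Q_b): 0.00, 3.54, 14.08, 31.62, 41.15, 51.69, 61.23, 72.77, 104.31, 126.85, 143.38, 126.92, 112.46, 0.00 m³/s.
ΣQ_DR = 890.0 m³/s.
With Δt = 2 h = 7200 s, V = ΣQ_DR · Δt = 890.0 × 7200 = 6.41 × 10^6 m³.

V ≈ 6.41 × 10^6 m³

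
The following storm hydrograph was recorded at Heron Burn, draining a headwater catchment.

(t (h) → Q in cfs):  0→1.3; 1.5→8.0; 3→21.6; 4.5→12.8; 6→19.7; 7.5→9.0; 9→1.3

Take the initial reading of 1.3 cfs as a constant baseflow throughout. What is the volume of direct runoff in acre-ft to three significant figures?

Direct-runoff ordinates (Q − Q_b): 0.0, 6.7, 20.3, 11.5, 18.4, 7.7, 0.0 cfs.
ΣQ_DR = 64.60 cfs.
With Δt = 1.5 h = 5400 s, V = ΣQ_DR · Δt = 64.60 × 5400 = 3.49 × 10^5 ft³ = 8.01 acre-ft.

V ≈ 8.01 acre-ft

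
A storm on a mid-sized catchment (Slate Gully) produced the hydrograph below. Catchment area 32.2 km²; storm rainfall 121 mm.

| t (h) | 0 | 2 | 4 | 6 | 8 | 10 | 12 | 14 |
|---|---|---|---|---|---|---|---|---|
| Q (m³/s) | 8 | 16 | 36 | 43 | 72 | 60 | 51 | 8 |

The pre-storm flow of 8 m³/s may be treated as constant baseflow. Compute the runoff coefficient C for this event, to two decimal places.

C ≈ 0.43

ΣQ_DR = 230.0 m³/s; V = ΣQ_DR·Δt = 1.656 × 10^6 m³.
Runoff depth d = V / A = 51.43 mm.
C = d / P = 51.43 / 121 = 0.43.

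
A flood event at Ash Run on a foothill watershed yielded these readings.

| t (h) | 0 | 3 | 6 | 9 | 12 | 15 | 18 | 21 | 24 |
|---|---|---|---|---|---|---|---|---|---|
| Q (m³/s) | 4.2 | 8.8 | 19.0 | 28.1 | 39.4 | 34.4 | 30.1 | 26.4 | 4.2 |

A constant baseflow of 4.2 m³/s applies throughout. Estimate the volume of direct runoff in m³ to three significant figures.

V ≈ 1.69 × 10^6 m³

Direct-runoff ordinates (Q − Q_b): 0.0, 4.6, 14.8, 23.9, 35.2, 30.2, 25.9, 22.2, 0.0 m³/s.
ΣQ_DR = 156.8 m³/s.
With Δt = 3 h = 10800 s, V = ΣQ_DR · Δt = 156.8 × 10800 = 1.69 × 10^6 m³.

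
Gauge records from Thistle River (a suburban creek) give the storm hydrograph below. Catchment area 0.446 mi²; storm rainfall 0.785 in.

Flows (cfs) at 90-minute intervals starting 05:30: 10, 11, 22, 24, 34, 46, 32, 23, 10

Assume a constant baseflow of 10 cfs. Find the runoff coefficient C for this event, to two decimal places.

ΣQ_DR = 122.0 cfs; V = ΣQ_DR·Δt = 6.588 × 10^5 ft³.
Runoff depth d = V / A = 0.6358 in.
C = d / P = 0.6358 / 0.785 = 0.81.

C ≈ 0.81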